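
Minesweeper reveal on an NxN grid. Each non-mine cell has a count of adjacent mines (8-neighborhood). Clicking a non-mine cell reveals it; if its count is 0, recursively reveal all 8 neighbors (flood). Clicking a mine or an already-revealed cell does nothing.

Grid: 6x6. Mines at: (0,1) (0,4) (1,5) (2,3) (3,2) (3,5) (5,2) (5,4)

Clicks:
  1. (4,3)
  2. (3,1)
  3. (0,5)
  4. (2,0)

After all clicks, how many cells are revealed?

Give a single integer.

Answer: 12

Derivation:
Click 1 (4,3) count=3: revealed 1 new [(4,3)] -> total=1
Click 2 (3,1) count=1: revealed 1 new [(3,1)] -> total=2
Click 3 (0,5) count=2: revealed 1 new [(0,5)] -> total=3
Click 4 (2,0) count=0: revealed 9 new [(1,0) (1,1) (2,0) (2,1) (3,0) (4,0) (4,1) (5,0) (5,1)] -> total=12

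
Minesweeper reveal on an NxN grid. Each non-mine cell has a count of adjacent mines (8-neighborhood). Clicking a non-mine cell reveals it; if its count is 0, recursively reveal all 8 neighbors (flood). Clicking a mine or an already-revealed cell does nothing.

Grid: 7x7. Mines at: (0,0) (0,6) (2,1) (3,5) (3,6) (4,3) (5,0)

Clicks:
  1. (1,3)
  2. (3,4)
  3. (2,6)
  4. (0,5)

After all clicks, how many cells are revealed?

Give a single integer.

Answer: 18

Derivation:
Click 1 (1,3) count=0: revealed 17 new [(0,1) (0,2) (0,3) (0,4) (0,5) (1,1) (1,2) (1,3) (1,4) (1,5) (2,2) (2,3) (2,4) (2,5) (3,2) (3,3) (3,4)] -> total=17
Click 2 (3,4) count=2: revealed 0 new [(none)] -> total=17
Click 3 (2,6) count=2: revealed 1 new [(2,6)] -> total=18
Click 4 (0,5) count=1: revealed 0 new [(none)] -> total=18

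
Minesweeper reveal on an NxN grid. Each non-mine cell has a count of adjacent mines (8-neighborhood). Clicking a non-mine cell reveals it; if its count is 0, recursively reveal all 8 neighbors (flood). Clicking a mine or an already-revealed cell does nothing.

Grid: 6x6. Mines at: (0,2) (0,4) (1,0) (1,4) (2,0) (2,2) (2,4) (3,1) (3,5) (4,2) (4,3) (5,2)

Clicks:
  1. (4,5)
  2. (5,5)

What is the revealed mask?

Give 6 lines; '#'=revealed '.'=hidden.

Click 1 (4,5) count=1: revealed 1 new [(4,5)] -> total=1
Click 2 (5,5) count=0: revealed 3 new [(4,4) (5,4) (5,5)] -> total=4

Answer: ......
......
......
......
....##
....##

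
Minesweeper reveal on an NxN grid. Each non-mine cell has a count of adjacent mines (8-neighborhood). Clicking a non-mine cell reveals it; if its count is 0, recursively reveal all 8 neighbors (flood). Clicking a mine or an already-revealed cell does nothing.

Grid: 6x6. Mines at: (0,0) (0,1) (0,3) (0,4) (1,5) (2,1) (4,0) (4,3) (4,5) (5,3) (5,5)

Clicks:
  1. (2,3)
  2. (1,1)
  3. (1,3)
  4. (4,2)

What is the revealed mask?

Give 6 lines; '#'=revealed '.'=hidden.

Click 1 (2,3) count=0: revealed 9 new [(1,2) (1,3) (1,4) (2,2) (2,3) (2,4) (3,2) (3,3) (3,4)] -> total=9
Click 2 (1,1) count=3: revealed 1 new [(1,1)] -> total=10
Click 3 (1,3) count=2: revealed 0 new [(none)] -> total=10
Click 4 (4,2) count=2: revealed 1 new [(4,2)] -> total=11

Answer: ......
.####.
..###.
..###.
..#...
......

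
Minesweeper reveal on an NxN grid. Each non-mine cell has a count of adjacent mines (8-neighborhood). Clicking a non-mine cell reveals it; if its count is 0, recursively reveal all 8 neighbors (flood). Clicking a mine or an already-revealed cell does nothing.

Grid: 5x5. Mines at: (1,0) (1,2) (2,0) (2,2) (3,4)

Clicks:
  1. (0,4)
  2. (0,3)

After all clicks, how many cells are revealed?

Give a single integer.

Answer: 6

Derivation:
Click 1 (0,4) count=0: revealed 6 new [(0,3) (0,4) (1,3) (1,4) (2,3) (2,4)] -> total=6
Click 2 (0,3) count=1: revealed 0 new [(none)] -> total=6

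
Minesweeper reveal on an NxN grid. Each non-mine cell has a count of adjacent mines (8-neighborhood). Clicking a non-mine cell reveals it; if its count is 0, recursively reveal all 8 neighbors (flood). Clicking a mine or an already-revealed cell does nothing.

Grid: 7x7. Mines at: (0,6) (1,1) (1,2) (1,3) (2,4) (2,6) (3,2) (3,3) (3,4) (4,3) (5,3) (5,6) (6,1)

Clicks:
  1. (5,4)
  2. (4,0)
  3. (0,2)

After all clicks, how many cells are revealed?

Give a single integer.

Answer: 10

Derivation:
Click 1 (5,4) count=2: revealed 1 new [(5,4)] -> total=1
Click 2 (4,0) count=0: revealed 8 new [(2,0) (2,1) (3,0) (3,1) (4,0) (4,1) (5,0) (5,1)] -> total=9
Click 3 (0,2) count=3: revealed 1 new [(0,2)] -> total=10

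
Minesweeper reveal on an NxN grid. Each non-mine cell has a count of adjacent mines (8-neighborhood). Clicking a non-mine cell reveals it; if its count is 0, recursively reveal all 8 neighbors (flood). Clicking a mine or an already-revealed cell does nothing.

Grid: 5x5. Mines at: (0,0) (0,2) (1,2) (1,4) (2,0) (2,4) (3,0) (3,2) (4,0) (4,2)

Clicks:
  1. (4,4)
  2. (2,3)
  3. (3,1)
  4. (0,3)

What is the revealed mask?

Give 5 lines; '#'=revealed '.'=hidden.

Answer: ...#.
.....
...#.
.#.##
...##

Derivation:
Click 1 (4,4) count=0: revealed 4 new [(3,3) (3,4) (4,3) (4,4)] -> total=4
Click 2 (2,3) count=4: revealed 1 new [(2,3)] -> total=5
Click 3 (3,1) count=5: revealed 1 new [(3,1)] -> total=6
Click 4 (0,3) count=3: revealed 1 new [(0,3)] -> total=7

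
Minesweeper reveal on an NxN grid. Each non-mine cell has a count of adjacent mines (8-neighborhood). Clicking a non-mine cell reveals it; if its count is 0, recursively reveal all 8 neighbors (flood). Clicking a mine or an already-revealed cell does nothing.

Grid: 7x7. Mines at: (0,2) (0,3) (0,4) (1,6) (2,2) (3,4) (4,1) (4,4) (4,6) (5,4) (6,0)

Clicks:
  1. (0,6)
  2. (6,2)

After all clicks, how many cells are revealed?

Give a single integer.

Click 1 (0,6) count=1: revealed 1 new [(0,6)] -> total=1
Click 2 (6,2) count=0: revealed 6 new [(5,1) (5,2) (5,3) (6,1) (6,2) (6,3)] -> total=7

Answer: 7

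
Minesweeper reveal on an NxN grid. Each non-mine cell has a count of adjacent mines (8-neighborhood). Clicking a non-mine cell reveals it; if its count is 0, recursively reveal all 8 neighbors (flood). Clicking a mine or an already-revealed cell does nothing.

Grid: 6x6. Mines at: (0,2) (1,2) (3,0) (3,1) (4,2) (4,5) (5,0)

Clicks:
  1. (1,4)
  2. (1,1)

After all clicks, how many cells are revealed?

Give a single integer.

Answer: 13

Derivation:
Click 1 (1,4) count=0: revealed 12 new [(0,3) (0,4) (0,5) (1,3) (1,4) (1,5) (2,3) (2,4) (2,5) (3,3) (3,4) (3,5)] -> total=12
Click 2 (1,1) count=2: revealed 1 new [(1,1)] -> total=13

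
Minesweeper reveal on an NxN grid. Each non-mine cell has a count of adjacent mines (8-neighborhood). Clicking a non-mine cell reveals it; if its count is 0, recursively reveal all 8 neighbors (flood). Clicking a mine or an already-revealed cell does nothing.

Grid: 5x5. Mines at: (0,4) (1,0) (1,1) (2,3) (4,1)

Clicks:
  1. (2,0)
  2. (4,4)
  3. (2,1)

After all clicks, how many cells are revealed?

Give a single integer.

Answer: 8

Derivation:
Click 1 (2,0) count=2: revealed 1 new [(2,0)] -> total=1
Click 2 (4,4) count=0: revealed 6 new [(3,2) (3,3) (3,4) (4,2) (4,3) (4,4)] -> total=7
Click 3 (2,1) count=2: revealed 1 new [(2,1)] -> total=8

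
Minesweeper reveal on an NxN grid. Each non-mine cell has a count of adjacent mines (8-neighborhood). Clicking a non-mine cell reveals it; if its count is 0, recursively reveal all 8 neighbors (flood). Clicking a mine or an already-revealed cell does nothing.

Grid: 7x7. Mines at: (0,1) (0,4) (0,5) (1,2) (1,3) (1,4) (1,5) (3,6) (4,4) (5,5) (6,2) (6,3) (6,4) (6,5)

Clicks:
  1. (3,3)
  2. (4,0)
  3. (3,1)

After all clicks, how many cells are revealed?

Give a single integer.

Answer: 20

Derivation:
Click 1 (3,3) count=1: revealed 1 new [(3,3)] -> total=1
Click 2 (4,0) count=0: revealed 19 new [(1,0) (1,1) (2,0) (2,1) (2,2) (2,3) (3,0) (3,1) (3,2) (4,0) (4,1) (4,2) (4,3) (5,0) (5,1) (5,2) (5,3) (6,0) (6,1)] -> total=20
Click 3 (3,1) count=0: revealed 0 new [(none)] -> total=20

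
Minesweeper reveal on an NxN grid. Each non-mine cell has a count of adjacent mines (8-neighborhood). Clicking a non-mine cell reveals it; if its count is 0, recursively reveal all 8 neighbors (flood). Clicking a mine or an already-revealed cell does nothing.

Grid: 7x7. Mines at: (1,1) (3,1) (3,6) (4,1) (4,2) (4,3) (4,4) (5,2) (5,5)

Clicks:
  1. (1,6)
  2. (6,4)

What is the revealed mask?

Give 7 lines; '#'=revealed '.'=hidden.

Answer: ..#####
..#####
..#####
..####.
.......
.......
....#..

Derivation:
Click 1 (1,6) count=0: revealed 19 new [(0,2) (0,3) (0,4) (0,5) (0,6) (1,2) (1,3) (1,4) (1,5) (1,6) (2,2) (2,3) (2,4) (2,5) (2,6) (3,2) (3,3) (3,4) (3,5)] -> total=19
Click 2 (6,4) count=1: revealed 1 new [(6,4)] -> total=20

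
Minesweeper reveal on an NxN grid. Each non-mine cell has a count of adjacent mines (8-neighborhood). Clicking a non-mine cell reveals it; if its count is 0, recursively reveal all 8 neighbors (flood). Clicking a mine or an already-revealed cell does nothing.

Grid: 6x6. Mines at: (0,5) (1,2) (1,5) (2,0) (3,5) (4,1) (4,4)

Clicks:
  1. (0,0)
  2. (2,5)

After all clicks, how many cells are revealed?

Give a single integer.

Click 1 (0,0) count=0: revealed 4 new [(0,0) (0,1) (1,0) (1,1)] -> total=4
Click 2 (2,5) count=2: revealed 1 new [(2,5)] -> total=5

Answer: 5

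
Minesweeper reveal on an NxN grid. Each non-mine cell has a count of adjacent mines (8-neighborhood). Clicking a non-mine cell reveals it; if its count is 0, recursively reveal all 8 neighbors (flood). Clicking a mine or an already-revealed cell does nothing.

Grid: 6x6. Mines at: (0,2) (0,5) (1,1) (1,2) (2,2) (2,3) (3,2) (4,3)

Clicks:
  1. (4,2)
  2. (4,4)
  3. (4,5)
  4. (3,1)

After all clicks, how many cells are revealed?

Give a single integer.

Answer: 12

Derivation:
Click 1 (4,2) count=2: revealed 1 new [(4,2)] -> total=1
Click 2 (4,4) count=1: revealed 1 new [(4,4)] -> total=2
Click 3 (4,5) count=0: revealed 9 new [(1,4) (1,5) (2,4) (2,5) (3,4) (3,5) (4,5) (5,4) (5,5)] -> total=11
Click 4 (3,1) count=2: revealed 1 new [(3,1)] -> total=12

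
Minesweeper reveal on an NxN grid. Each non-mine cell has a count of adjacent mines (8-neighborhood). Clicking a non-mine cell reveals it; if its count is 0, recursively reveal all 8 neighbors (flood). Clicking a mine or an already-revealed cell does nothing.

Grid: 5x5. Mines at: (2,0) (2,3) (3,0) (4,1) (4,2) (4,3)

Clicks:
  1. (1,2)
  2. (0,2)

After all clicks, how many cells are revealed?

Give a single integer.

Answer: 10

Derivation:
Click 1 (1,2) count=1: revealed 1 new [(1,2)] -> total=1
Click 2 (0,2) count=0: revealed 9 new [(0,0) (0,1) (0,2) (0,3) (0,4) (1,0) (1,1) (1,3) (1,4)] -> total=10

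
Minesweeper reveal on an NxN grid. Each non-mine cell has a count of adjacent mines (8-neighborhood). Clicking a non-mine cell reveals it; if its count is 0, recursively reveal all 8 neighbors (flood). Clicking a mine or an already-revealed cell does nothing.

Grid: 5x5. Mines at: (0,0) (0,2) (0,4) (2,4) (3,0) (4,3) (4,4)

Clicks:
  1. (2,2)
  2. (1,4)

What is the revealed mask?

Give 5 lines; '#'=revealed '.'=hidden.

Answer: .....
.####
.###.
.###.
.....

Derivation:
Click 1 (2,2) count=0: revealed 9 new [(1,1) (1,2) (1,3) (2,1) (2,2) (2,3) (3,1) (3,2) (3,3)] -> total=9
Click 2 (1,4) count=2: revealed 1 new [(1,4)] -> total=10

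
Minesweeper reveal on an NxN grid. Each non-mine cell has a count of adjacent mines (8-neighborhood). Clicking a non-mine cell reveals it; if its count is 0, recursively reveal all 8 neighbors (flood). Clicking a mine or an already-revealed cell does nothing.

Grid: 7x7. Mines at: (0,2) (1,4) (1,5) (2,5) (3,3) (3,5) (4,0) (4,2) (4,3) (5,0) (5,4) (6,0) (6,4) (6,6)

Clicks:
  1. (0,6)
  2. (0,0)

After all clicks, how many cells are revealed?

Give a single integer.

Click 1 (0,6) count=1: revealed 1 new [(0,6)] -> total=1
Click 2 (0,0) count=0: revealed 11 new [(0,0) (0,1) (1,0) (1,1) (1,2) (2,0) (2,1) (2,2) (3,0) (3,1) (3,2)] -> total=12

Answer: 12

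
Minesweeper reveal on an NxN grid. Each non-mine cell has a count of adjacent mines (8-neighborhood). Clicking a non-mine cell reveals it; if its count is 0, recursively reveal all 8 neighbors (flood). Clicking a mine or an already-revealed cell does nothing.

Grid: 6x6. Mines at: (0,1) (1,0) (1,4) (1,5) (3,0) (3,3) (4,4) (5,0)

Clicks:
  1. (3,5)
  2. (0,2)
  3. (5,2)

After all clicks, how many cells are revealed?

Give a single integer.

Click 1 (3,5) count=1: revealed 1 new [(3,5)] -> total=1
Click 2 (0,2) count=1: revealed 1 new [(0,2)] -> total=2
Click 3 (5,2) count=0: revealed 6 new [(4,1) (4,2) (4,3) (5,1) (5,2) (5,3)] -> total=8

Answer: 8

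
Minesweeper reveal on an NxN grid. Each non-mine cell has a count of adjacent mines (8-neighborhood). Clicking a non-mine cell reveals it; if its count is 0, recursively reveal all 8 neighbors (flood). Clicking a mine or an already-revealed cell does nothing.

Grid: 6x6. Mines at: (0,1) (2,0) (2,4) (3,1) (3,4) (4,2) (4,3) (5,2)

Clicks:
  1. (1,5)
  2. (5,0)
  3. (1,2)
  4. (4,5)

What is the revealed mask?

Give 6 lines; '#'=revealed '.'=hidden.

Click 1 (1,5) count=1: revealed 1 new [(1,5)] -> total=1
Click 2 (5,0) count=0: revealed 4 new [(4,0) (4,1) (5,0) (5,1)] -> total=5
Click 3 (1,2) count=1: revealed 1 new [(1,2)] -> total=6
Click 4 (4,5) count=1: revealed 1 new [(4,5)] -> total=7

Answer: ......
..#..#
......
......
##...#
##....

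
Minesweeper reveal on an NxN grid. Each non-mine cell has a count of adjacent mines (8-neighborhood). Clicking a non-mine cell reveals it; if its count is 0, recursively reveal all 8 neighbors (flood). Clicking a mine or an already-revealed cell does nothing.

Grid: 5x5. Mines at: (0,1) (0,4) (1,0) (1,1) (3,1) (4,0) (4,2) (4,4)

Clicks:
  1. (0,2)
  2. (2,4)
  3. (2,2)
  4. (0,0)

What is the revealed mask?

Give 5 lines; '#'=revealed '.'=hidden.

Answer: #.#..
..###
..###
..###
.....

Derivation:
Click 1 (0,2) count=2: revealed 1 new [(0,2)] -> total=1
Click 2 (2,4) count=0: revealed 9 new [(1,2) (1,3) (1,4) (2,2) (2,3) (2,4) (3,2) (3,3) (3,4)] -> total=10
Click 3 (2,2) count=2: revealed 0 new [(none)] -> total=10
Click 4 (0,0) count=3: revealed 1 new [(0,0)] -> total=11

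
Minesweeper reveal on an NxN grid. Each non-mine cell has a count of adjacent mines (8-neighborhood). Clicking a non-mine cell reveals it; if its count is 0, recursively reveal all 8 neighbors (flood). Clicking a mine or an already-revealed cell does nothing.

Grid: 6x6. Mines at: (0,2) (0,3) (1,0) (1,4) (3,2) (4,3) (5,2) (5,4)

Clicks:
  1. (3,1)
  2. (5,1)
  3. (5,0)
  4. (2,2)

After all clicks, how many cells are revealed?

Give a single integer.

Click 1 (3,1) count=1: revealed 1 new [(3,1)] -> total=1
Click 2 (5,1) count=1: revealed 1 new [(5,1)] -> total=2
Click 3 (5,0) count=0: revealed 6 new [(2,0) (2,1) (3,0) (4,0) (4,1) (5,0)] -> total=8
Click 4 (2,2) count=1: revealed 1 new [(2,2)] -> total=9

Answer: 9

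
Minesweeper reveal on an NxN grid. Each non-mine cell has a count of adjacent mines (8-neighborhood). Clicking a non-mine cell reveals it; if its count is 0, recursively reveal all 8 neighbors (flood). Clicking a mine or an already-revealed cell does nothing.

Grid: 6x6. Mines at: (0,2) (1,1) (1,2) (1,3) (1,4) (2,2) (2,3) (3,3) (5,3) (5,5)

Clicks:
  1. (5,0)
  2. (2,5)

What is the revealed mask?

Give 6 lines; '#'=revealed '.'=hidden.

Answer: ......
......
##...#
###...
###...
###...

Derivation:
Click 1 (5,0) count=0: revealed 11 new [(2,0) (2,1) (3,0) (3,1) (3,2) (4,0) (4,1) (4,2) (5,0) (5,1) (5,2)] -> total=11
Click 2 (2,5) count=1: revealed 1 new [(2,5)] -> total=12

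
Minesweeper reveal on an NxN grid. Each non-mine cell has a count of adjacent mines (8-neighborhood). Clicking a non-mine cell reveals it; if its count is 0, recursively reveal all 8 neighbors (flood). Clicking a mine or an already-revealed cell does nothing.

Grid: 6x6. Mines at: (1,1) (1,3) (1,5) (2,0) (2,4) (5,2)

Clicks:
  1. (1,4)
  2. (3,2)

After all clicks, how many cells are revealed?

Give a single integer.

Click 1 (1,4) count=3: revealed 1 new [(1,4)] -> total=1
Click 2 (3,2) count=0: revealed 9 new [(2,1) (2,2) (2,3) (3,1) (3,2) (3,3) (4,1) (4,2) (4,3)] -> total=10

Answer: 10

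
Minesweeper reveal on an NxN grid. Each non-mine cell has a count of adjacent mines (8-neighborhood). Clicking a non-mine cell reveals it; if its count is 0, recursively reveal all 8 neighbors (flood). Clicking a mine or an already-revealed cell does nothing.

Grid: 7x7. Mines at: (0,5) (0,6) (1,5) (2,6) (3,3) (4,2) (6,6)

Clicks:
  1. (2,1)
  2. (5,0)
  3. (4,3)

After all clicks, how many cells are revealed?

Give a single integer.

Answer: 40

Derivation:
Click 1 (2,1) count=0: revealed 40 new [(0,0) (0,1) (0,2) (0,3) (0,4) (1,0) (1,1) (1,2) (1,3) (1,4) (2,0) (2,1) (2,2) (2,3) (2,4) (3,0) (3,1) (3,2) (3,4) (3,5) (3,6) (4,0) (4,1) (4,3) (4,4) (4,5) (4,6) (5,0) (5,1) (5,2) (5,3) (5,4) (5,5) (5,6) (6,0) (6,1) (6,2) (6,3) (6,4) (6,5)] -> total=40
Click 2 (5,0) count=0: revealed 0 new [(none)] -> total=40
Click 3 (4,3) count=2: revealed 0 new [(none)] -> total=40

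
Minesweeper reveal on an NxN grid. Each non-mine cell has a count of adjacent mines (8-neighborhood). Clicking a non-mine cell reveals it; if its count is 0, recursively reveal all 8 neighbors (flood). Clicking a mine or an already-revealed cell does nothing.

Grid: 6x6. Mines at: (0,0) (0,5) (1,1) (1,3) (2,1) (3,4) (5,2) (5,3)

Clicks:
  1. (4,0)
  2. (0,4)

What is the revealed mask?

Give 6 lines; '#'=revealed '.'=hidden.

Click 1 (4,0) count=0: revealed 6 new [(3,0) (3,1) (4,0) (4,1) (5,0) (5,1)] -> total=6
Click 2 (0,4) count=2: revealed 1 new [(0,4)] -> total=7

Answer: ....#.
......
......
##....
##....
##....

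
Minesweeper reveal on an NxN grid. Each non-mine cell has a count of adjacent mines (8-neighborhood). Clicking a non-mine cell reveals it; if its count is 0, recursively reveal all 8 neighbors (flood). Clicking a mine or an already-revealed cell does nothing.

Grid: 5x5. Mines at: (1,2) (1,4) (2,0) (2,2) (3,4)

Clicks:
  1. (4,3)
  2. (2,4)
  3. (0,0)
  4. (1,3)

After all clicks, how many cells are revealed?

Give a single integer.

Click 1 (4,3) count=1: revealed 1 new [(4,3)] -> total=1
Click 2 (2,4) count=2: revealed 1 new [(2,4)] -> total=2
Click 3 (0,0) count=0: revealed 4 new [(0,0) (0,1) (1,0) (1,1)] -> total=6
Click 4 (1,3) count=3: revealed 1 new [(1,3)] -> total=7

Answer: 7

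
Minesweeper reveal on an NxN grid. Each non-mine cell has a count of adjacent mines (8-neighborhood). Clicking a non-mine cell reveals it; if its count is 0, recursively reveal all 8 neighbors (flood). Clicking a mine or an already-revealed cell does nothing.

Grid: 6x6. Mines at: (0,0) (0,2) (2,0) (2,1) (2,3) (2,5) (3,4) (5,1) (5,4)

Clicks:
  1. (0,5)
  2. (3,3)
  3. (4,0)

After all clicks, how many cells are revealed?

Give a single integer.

Click 1 (0,5) count=0: revealed 6 new [(0,3) (0,4) (0,5) (1,3) (1,4) (1,5)] -> total=6
Click 2 (3,3) count=2: revealed 1 new [(3,3)] -> total=7
Click 3 (4,0) count=1: revealed 1 new [(4,0)] -> total=8

Answer: 8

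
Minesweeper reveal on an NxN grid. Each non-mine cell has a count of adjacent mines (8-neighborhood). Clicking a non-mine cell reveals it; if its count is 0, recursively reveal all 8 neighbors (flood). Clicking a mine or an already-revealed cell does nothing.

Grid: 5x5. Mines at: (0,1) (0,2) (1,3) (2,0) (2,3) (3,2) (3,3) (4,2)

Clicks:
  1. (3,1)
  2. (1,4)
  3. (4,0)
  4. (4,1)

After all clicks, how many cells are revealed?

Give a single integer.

Click 1 (3,1) count=3: revealed 1 new [(3,1)] -> total=1
Click 2 (1,4) count=2: revealed 1 new [(1,4)] -> total=2
Click 3 (4,0) count=0: revealed 3 new [(3,0) (4,0) (4,1)] -> total=5
Click 4 (4,1) count=2: revealed 0 new [(none)] -> total=5

Answer: 5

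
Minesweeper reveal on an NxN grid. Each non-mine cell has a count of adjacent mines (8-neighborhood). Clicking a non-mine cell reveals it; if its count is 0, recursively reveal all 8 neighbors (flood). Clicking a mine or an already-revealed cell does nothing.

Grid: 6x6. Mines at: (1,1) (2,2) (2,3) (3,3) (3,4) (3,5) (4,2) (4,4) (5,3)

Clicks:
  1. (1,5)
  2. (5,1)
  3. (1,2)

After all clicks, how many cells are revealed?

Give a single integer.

Answer: 11

Derivation:
Click 1 (1,5) count=0: revealed 10 new [(0,2) (0,3) (0,4) (0,5) (1,2) (1,3) (1,4) (1,5) (2,4) (2,5)] -> total=10
Click 2 (5,1) count=1: revealed 1 new [(5,1)] -> total=11
Click 3 (1,2) count=3: revealed 0 new [(none)] -> total=11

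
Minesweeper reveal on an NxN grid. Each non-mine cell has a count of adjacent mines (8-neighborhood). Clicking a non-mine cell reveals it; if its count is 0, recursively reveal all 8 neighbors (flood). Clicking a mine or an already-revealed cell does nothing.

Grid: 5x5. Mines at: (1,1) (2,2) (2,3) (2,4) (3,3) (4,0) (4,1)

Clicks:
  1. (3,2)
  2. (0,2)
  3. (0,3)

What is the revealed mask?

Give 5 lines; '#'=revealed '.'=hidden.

Click 1 (3,2) count=4: revealed 1 new [(3,2)] -> total=1
Click 2 (0,2) count=1: revealed 1 new [(0,2)] -> total=2
Click 3 (0,3) count=0: revealed 5 new [(0,3) (0,4) (1,2) (1,3) (1,4)] -> total=7

Answer: ..###
..###
.....
..#..
.....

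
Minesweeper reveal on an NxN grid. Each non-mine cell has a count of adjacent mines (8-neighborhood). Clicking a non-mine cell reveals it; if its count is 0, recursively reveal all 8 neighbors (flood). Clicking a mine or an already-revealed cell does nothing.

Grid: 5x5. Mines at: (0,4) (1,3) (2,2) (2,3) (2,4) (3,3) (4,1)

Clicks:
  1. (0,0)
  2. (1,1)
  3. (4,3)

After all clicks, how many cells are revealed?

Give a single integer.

Answer: 11

Derivation:
Click 1 (0,0) count=0: revealed 10 new [(0,0) (0,1) (0,2) (1,0) (1,1) (1,2) (2,0) (2,1) (3,0) (3,1)] -> total=10
Click 2 (1,1) count=1: revealed 0 new [(none)] -> total=10
Click 3 (4,3) count=1: revealed 1 new [(4,3)] -> total=11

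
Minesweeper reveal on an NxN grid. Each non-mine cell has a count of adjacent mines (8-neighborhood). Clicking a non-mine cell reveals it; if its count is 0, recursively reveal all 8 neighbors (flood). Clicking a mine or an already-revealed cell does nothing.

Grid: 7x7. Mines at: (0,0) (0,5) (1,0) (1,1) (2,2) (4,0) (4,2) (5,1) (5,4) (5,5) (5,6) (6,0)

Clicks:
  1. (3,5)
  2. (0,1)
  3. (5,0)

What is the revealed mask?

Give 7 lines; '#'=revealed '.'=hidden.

Answer: .#.....
...####
...####
...####
...####
#......
.......

Derivation:
Click 1 (3,5) count=0: revealed 16 new [(1,3) (1,4) (1,5) (1,6) (2,3) (2,4) (2,5) (2,6) (3,3) (3,4) (3,5) (3,6) (4,3) (4,4) (4,5) (4,6)] -> total=16
Click 2 (0,1) count=3: revealed 1 new [(0,1)] -> total=17
Click 3 (5,0) count=3: revealed 1 new [(5,0)] -> total=18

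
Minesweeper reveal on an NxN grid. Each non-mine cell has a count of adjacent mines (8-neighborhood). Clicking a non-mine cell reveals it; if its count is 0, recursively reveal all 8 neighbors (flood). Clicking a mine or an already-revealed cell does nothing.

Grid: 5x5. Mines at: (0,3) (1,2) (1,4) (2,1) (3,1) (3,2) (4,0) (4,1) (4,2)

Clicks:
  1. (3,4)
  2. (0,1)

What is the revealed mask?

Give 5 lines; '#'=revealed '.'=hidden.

Answer: .#...
.....
...##
...##
...##

Derivation:
Click 1 (3,4) count=0: revealed 6 new [(2,3) (2,4) (3,3) (3,4) (4,3) (4,4)] -> total=6
Click 2 (0,1) count=1: revealed 1 new [(0,1)] -> total=7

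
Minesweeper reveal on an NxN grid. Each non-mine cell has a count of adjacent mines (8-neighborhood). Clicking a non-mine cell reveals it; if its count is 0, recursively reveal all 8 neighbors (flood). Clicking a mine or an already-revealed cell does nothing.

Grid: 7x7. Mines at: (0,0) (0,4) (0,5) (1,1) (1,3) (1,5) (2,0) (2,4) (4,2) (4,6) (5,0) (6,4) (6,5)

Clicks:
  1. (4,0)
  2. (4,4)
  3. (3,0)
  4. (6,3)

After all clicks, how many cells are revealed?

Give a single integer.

Click 1 (4,0) count=1: revealed 1 new [(4,0)] -> total=1
Click 2 (4,4) count=0: revealed 9 new [(3,3) (3,4) (3,5) (4,3) (4,4) (4,5) (5,3) (5,4) (5,5)] -> total=10
Click 3 (3,0) count=1: revealed 1 new [(3,0)] -> total=11
Click 4 (6,3) count=1: revealed 1 new [(6,3)] -> total=12

Answer: 12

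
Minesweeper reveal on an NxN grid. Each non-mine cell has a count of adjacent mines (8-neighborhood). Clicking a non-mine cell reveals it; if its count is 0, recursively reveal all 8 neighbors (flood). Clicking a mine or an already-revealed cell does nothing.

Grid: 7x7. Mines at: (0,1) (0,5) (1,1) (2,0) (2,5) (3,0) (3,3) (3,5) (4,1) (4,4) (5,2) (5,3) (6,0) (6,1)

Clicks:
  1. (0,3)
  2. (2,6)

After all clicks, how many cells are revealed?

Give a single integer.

Answer: 10

Derivation:
Click 1 (0,3) count=0: revealed 9 new [(0,2) (0,3) (0,4) (1,2) (1,3) (1,4) (2,2) (2,3) (2,4)] -> total=9
Click 2 (2,6) count=2: revealed 1 new [(2,6)] -> total=10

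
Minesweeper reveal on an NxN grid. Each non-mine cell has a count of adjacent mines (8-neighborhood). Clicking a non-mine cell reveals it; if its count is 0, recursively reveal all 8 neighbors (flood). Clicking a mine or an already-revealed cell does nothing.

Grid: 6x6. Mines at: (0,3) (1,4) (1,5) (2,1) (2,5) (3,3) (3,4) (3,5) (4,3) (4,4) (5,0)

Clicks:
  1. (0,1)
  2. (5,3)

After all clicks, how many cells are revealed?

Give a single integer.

Answer: 7

Derivation:
Click 1 (0,1) count=0: revealed 6 new [(0,0) (0,1) (0,2) (1,0) (1,1) (1,2)] -> total=6
Click 2 (5,3) count=2: revealed 1 new [(5,3)] -> total=7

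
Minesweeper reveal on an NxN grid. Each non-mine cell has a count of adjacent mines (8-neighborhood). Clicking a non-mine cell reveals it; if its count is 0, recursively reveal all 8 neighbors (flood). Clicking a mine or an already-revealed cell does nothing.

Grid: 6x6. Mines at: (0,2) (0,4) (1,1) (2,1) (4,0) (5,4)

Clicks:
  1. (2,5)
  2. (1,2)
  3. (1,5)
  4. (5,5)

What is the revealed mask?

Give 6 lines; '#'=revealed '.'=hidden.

Click 1 (2,5) count=0: revealed 21 new [(1,2) (1,3) (1,4) (1,5) (2,2) (2,3) (2,4) (2,5) (3,1) (3,2) (3,3) (3,4) (3,5) (4,1) (4,2) (4,3) (4,4) (4,5) (5,1) (5,2) (5,3)] -> total=21
Click 2 (1,2) count=3: revealed 0 new [(none)] -> total=21
Click 3 (1,5) count=1: revealed 0 new [(none)] -> total=21
Click 4 (5,5) count=1: revealed 1 new [(5,5)] -> total=22

Answer: ......
..####
..####
.#####
.#####
.###.#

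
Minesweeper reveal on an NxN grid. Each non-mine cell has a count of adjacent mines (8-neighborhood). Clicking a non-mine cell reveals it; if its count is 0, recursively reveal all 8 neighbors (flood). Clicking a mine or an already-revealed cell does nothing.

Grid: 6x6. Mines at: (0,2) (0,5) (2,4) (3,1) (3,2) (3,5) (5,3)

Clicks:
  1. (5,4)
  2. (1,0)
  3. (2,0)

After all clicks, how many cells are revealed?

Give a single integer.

Click 1 (5,4) count=1: revealed 1 new [(5,4)] -> total=1
Click 2 (1,0) count=0: revealed 6 new [(0,0) (0,1) (1,0) (1,1) (2,0) (2,1)] -> total=7
Click 3 (2,0) count=1: revealed 0 new [(none)] -> total=7

Answer: 7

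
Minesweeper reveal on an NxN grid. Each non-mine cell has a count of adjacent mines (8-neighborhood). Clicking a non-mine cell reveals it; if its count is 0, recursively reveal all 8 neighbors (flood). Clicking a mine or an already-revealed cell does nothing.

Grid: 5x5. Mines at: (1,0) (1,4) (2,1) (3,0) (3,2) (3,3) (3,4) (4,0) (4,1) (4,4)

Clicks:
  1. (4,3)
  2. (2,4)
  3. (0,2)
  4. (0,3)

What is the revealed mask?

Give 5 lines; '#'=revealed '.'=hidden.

Click 1 (4,3) count=4: revealed 1 new [(4,3)] -> total=1
Click 2 (2,4) count=3: revealed 1 new [(2,4)] -> total=2
Click 3 (0,2) count=0: revealed 6 new [(0,1) (0,2) (0,3) (1,1) (1,2) (1,3)] -> total=8
Click 4 (0,3) count=1: revealed 0 new [(none)] -> total=8

Answer: .###.
.###.
....#
.....
...#.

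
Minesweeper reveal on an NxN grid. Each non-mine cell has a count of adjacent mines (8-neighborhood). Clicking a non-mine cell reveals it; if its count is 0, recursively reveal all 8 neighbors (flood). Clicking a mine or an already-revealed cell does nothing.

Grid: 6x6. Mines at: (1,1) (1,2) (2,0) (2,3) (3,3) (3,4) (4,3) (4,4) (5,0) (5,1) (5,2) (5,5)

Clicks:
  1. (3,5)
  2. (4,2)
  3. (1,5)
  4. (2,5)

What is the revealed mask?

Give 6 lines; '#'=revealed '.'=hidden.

Answer: ...###
...###
....##
.....#
..#...
......

Derivation:
Click 1 (3,5) count=2: revealed 1 new [(3,5)] -> total=1
Click 2 (4,2) count=4: revealed 1 new [(4,2)] -> total=2
Click 3 (1,5) count=0: revealed 8 new [(0,3) (0,4) (0,5) (1,3) (1,4) (1,5) (2,4) (2,5)] -> total=10
Click 4 (2,5) count=1: revealed 0 new [(none)] -> total=10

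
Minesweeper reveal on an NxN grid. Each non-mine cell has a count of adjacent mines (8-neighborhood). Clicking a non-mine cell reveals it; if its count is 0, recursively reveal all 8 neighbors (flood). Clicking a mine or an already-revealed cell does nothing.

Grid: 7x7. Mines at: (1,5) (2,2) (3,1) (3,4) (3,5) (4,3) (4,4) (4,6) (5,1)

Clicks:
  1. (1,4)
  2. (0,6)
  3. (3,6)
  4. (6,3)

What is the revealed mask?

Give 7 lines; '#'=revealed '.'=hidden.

Answer: ......#
....#..
.......
......#
.......
..#####
..#####

Derivation:
Click 1 (1,4) count=1: revealed 1 new [(1,4)] -> total=1
Click 2 (0,6) count=1: revealed 1 new [(0,6)] -> total=2
Click 3 (3,6) count=2: revealed 1 new [(3,6)] -> total=3
Click 4 (6,3) count=0: revealed 10 new [(5,2) (5,3) (5,4) (5,5) (5,6) (6,2) (6,3) (6,4) (6,5) (6,6)] -> total=13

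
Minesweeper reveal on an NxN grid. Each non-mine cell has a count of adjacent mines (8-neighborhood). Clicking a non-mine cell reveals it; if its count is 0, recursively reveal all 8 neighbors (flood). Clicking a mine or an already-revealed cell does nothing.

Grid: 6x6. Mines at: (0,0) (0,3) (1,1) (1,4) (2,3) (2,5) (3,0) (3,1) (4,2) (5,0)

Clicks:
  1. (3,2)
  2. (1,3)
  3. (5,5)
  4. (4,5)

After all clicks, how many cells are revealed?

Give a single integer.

Click 1 (3,2) count=3: revealed 1 new [(3,2)] -> total=1
Click 2 (1,3) count=3: revealed 1 new [(1,3)] -> total=2
Click 3 (5,5) count=0: revealed 9 new [(3,3) (3,4) (3,5) (4,3) (4,4) (4,5) (5,3) (5,4) (5,5)] -> total=11
Click 4 (4,5) count=0: revealed 0 new [(none)] -> total=11

Answer: 11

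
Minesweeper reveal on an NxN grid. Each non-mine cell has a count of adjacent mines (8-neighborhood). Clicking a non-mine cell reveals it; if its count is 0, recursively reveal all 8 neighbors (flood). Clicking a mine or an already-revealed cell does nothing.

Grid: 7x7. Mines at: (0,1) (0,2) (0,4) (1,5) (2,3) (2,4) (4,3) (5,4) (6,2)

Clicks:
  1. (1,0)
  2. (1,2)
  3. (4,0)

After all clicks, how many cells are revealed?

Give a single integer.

Answer: 17

Derivation:
Click 1 (1,0) count=1: revealed 1 new [(1,0)] -> total=1
Click 2 (1,2) count=3: revealed 1 new [(1,2)] -> total=2
Click 3 (4,0) count=0: revealed 15 new [(1,1) (2,0) (2,1) (2,2) (3,0) (3,1) (3,2) (4,0) (4,1) (4,2) (5,0) (5,1) (5,2) (6,0) (6,1)] -> total=17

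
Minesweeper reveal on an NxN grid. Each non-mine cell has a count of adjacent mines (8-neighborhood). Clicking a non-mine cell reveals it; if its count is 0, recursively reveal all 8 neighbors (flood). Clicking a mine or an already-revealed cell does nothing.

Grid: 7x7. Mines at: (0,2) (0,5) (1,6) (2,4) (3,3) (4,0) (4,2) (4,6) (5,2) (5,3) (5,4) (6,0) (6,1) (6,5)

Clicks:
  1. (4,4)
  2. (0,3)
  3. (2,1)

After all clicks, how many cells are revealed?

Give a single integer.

Answer: 13

Derivation:
Click 1 (4,4) count=3: revealed 1 new [(4,4)] -> total=1
Click 2 (0,3) count=1: revealed 1 new [(0,3)] -> total=2
Click 3 (2,1) count=0: revealed 11 new [(0,0) (0,1) (1,0) (1,1) (1,2) (2,0) (2,1) (2,2) (3,0) (3,1) (3,2)] -> total=13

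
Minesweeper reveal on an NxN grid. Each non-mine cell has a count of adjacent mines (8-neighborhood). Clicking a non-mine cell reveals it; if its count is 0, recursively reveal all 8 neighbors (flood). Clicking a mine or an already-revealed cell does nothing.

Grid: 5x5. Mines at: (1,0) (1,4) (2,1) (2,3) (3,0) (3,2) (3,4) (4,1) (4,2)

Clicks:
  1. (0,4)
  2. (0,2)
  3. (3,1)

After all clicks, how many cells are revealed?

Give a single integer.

Answer: 8

Derivation:
Click 1 (0,4) count=1: revealed 1 new [(0,4)] -> total=1
Click 2 (0,2) count=0: revealed 6 new [(0,1) (0,2) (0,3) (1,1) (1,2) (1,3)] -> total=7
Click 3 (3,1) count=5: revealed 1 new [(3,1)] -> total=8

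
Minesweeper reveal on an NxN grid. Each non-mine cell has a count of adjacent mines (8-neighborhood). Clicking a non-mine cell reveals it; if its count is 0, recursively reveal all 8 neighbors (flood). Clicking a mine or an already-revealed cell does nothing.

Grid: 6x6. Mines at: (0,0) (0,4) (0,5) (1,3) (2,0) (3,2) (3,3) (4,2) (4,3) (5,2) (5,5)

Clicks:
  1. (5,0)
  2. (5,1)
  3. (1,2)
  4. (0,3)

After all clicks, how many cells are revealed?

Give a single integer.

Answer: 8

Derivation:
Click 1 (5,0) count=0: revealed 6 new [(3,0) (3,1) (4,0) (4,1) (5,0) (5,1)] -> total=6
Click 2 (5,1) count=2: revealed 0 new [(none)] -> total=6
Click 3 (1,2) count=1: revealed 1 new [(1,2)] -> total=7
Click 4 (0,3) count=2: revealed 1 new [(0,3)] -> total=8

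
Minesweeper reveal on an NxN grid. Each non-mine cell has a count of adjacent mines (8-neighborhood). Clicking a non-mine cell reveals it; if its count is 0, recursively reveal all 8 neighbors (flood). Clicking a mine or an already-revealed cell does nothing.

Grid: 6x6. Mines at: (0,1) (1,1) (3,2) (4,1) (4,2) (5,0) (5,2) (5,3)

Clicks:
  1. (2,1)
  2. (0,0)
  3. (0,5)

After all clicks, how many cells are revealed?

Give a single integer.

Click 1 (2,1) count=2: revealed 1 new [(2,1)] -> total=1
Click 2 (0,0) count=2: revealed 1 new [(0,0)] -> total=2
Click 3 (0,5) count=0: revealed 20 new [(0,2) (0,3) (0,4) (0,5) (1,2) (1,3) (1,4) (1,5) (2,2) (2,3) (2,4) (2,5) (3,3) (3,4) (3,5) (4,3) (4,4) (4,5) (5,4) (5,5)] -> total=22

Answer: 22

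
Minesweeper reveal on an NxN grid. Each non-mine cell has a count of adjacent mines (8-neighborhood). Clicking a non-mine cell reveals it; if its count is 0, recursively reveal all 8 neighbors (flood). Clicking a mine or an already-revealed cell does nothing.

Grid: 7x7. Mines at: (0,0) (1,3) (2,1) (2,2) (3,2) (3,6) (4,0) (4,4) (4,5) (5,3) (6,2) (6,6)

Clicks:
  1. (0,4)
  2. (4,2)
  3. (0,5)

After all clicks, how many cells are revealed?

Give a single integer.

Click 1 (0,4) count=1: revealed 1 new [(0,4)] -> total=1
Click 2 (4,2) count=2: revealed 1 new [(4,2)] -> total=2
Click 3 (0,5) count=0: revealed 8 new [(0,5) (0,6) (1,4) (1,5) (1,6) (2,4) (2,5) (2,6)] -> total=10

Answer: 10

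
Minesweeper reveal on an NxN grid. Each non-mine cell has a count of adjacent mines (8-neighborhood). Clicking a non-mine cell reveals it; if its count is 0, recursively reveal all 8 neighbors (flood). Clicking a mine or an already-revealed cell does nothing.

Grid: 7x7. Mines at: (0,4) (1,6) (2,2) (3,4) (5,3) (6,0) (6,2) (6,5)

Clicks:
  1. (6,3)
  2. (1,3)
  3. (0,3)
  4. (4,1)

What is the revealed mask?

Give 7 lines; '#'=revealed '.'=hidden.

Click 1 (6,3) count=2: revealed 1 new [(6,3)] -> total=1
Click 2 (1,3) count=2: revealed 1 new [(1,3)] -> total=2
Click 3 (0,3) count=1: revealed 1 new [(0,3)] -> total=3
Click 4 (4,1) count=0: revealed 17 new [(0,0) (0,1) (0,2) (1,0) (1,1) (1,2) (2,0) (2,1) (3,0) (3,1) (3,2) (4,0) (4,1) (4,2) (5,0) (5,1) (5,2)] -> total=20

Answer: ####...
####...
##.....
###....
###....
###....
...#...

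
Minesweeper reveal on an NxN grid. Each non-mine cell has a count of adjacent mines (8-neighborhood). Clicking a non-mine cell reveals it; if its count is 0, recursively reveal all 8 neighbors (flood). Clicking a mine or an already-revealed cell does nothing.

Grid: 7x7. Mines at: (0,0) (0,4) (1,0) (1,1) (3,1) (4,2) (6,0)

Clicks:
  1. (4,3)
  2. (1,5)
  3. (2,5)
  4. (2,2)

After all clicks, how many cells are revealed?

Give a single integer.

Click 1 (4,3) count=1: revealed 1 new [(4,3)] -> total=1
Click 2 (1,5) count=1: revealed 1 new [(1,5)] -> total=2
Click 3 (2,5) count=0: revealed 31 new [(0,5) (0,6) (1,2) (1,3) (1,4) (1,6) (2,2) (2,3) (2,4) (2,5) (2,6) (3,2) (3,3) (3,4) (3,5) (3,6) (4,4) (4,5) (4,6) (5,1) (5,2) (5,3) (5,4) (5,5) (5,6) (6,1) (6,2) (6,3) (6,4) (6,5) (6,6)] -> total=33
Click 4 (2,2) count=2: revealed 0 new [(none)] -> total=33

Answer: 33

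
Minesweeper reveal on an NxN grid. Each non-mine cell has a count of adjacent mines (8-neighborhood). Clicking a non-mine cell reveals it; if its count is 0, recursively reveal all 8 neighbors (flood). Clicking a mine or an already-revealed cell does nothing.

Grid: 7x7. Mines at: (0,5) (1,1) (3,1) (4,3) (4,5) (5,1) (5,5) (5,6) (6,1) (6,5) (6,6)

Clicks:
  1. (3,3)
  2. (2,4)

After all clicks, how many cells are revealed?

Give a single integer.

Answer: 18

Derivation:
Click 1 (3,3) count=1: revealed 1 new [(3,3)] -> total=1
Click 2 (2,4) count=0: revealed 17 new [(0,2) (0,3) (0,4) (1,2) (1,3) (1,4) (1,5) (1,6) (2,2) (2,3) (2,4) (2,5) (2,6) (3,2) (3,4) (3,5) (3,6)] -> total=18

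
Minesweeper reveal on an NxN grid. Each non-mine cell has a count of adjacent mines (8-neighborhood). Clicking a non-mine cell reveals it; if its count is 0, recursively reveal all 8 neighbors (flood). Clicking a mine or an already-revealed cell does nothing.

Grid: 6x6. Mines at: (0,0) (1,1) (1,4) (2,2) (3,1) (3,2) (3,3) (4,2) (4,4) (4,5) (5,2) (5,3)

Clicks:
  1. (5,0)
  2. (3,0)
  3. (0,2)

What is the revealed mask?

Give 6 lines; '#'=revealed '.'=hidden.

Answer: ..#...
......
......
#.....
##....
##....

Derivation:
Click 1 (5,0) count=0: revealed 4 new [(4,0) (4,1) (5,0) (5,1)] -> total=4
Click 2 (3,0) count=1: revealed 1 new [(3,0)] -> total=5
Click 3 (0,2) count=1: revealed 1 new [(0,2)] -> total=6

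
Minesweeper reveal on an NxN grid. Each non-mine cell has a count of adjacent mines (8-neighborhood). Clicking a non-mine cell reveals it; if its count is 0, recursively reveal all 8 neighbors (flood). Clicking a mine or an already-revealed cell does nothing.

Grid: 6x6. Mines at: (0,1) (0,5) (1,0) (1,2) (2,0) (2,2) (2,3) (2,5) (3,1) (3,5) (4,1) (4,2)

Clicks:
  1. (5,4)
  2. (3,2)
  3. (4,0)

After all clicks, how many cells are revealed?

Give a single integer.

Click 1 (5,4) count=0: revealed 6 new [(4,3) (4,4) (4,5) (5,3) (5,4) (5,5)] -> total=6
Click 2 (3,2) count=5: revealed 1 new [(3,2)] -> total=7
Click 3 (4,0) count=2: revealed 1 new [(4,0)] -> total=8

Answer: 8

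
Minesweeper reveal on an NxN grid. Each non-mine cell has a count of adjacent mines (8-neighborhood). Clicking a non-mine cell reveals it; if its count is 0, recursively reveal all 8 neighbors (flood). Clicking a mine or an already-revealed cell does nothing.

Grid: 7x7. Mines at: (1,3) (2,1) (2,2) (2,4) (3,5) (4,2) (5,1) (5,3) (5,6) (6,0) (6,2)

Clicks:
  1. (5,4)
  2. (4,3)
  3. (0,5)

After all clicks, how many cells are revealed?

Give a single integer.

Click 1 (5,4) count=1: revealed 1 new [(5,4)] -> total=1
Click 2 (4,3) count=2: revealed 1 new [(4,3)] -> total=2
Click 3 (0,5) count=0: revealed 8 new [(0,4) (0,5) (0,6) (1,4) (1,5) (1,6) (2,5) (2,6)] -> total=10

Answer: 10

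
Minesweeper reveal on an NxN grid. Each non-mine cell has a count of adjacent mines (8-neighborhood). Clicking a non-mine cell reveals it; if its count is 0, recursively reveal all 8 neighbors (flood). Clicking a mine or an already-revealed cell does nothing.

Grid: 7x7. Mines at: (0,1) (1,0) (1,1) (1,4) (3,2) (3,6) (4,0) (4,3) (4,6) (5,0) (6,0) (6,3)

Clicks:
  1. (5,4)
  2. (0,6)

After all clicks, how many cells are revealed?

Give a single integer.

Answer: 7

Derivation:
Click 1 (5,4) count=2: revealed 1 new [(5,4)] -> total=1
Click 2 (0,6) count=0: revealed 6 new [(0,5) (0,6) (1,5) (1,6) (2,5) (2,6)] -> total=7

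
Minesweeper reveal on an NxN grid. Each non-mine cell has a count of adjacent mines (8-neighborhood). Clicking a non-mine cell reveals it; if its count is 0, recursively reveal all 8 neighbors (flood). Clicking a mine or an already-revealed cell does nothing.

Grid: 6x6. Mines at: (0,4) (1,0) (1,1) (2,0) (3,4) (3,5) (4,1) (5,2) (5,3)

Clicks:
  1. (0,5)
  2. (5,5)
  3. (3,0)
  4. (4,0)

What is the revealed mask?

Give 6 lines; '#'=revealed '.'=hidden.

Click 1 (0,5) count=1: revealed 1 new [(0,5)] -> total=1
Click 2 (5,5) count=0: revealed 4 new [(4,4) (4,5) (5,4) (5,5)] -> total=5
Click 3 (3,0) count=2: revealed 1 new [(3,0)] -> total=6
Click 4 (4,0) count=1: revealed 1 new [(4,0)] -> total=7

Answer: .....#
......
......
#.....
#...##
....##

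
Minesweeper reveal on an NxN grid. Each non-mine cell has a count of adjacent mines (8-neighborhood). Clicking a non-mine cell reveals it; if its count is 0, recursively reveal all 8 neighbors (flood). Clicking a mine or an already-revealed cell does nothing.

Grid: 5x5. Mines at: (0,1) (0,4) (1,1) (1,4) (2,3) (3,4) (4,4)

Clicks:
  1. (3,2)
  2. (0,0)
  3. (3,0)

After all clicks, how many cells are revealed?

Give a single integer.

Click 1 (3,2) count=1: revealed 1 new [(3,2)] -> total=1
Click 2 (0,0) count=2: revealed 1 new [(0,0)] -> total=2
Click 3 (3,0) count=0: revealed 10 new [(2,0) (2,1) (2,2) (3,0) (3,1) (3,3) (4,0) (4,1) (4,2) (4,3)] -> total=12

Answer: 12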